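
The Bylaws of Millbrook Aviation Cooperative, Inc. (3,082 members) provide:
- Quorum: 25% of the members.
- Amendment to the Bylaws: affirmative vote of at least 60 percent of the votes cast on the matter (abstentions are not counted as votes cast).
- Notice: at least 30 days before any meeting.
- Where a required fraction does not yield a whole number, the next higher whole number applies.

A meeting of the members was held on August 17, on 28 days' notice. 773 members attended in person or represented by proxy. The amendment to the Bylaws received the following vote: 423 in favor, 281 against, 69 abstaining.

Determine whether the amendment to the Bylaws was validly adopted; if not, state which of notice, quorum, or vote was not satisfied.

Notice: 28 days given; 30 required. Not satisfied.
Quorum: 25% of 3,082 = 770.50, rounded up to 771; 773 present. Satisfied.
Vote: requires three-fifths of the votes cast (773 − 69 abstaining = 704); 3/5 of 704 = 422.40, rounded up to 423, so 423 needed; 423 in favor. Satisfied.

Invalid — notice requirement not satisfied.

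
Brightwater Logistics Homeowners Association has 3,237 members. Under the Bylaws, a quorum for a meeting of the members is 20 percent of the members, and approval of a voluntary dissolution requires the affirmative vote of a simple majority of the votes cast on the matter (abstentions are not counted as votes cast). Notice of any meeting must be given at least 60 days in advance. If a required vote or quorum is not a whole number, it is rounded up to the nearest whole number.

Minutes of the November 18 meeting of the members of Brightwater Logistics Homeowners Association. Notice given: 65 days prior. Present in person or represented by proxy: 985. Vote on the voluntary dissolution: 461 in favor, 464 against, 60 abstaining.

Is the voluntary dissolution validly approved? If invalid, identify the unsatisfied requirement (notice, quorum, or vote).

Invalid — vote requirement not satisfied.

Notice: 65 days given; 60 required. Satisfied.
Quorum: 20% of 3,237 = 647.40, rounded up to 648; 985 present. Satisfied.
Vote: requires a majority of the votes cast (985 − 60 abstaining = 925); a majority of 925 is 463, so 463 needed; 461 in favor. Not satisfied.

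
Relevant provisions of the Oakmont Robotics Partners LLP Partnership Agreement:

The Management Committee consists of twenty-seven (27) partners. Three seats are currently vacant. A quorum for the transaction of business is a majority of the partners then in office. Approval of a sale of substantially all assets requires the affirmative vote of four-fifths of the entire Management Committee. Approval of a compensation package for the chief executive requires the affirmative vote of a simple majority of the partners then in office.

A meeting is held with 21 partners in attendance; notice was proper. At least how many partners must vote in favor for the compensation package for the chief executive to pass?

13

The compensation package for the chief executive requires a majority of the partners then in office (24).
A majority of 24 is 13.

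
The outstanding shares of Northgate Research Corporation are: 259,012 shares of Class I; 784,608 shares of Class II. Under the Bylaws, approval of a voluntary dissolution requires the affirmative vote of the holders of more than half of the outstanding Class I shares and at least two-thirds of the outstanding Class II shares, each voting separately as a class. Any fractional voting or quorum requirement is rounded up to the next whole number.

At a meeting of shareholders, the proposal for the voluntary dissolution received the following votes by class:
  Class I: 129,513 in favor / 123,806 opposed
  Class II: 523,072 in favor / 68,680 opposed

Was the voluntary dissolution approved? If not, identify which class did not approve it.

Approved — every class gave the required vote.

Class I: a majority of 259012 is 129507; 129,507 required, 129,513 in favor — approved.
Class II: 2/3 of 784608 = 523072; 523,072 required, 523,072 in favor — approved.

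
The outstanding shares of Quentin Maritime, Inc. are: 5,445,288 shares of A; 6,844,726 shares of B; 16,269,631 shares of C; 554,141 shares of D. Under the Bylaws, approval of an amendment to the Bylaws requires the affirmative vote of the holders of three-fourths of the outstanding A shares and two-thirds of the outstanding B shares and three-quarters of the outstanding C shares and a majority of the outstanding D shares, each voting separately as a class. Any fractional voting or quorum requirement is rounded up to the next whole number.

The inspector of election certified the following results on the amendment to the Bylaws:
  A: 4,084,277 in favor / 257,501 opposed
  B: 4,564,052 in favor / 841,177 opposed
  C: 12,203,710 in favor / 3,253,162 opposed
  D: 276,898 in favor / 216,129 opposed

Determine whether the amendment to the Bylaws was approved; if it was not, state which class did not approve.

Not approved — the D shares did not give the required vote.

A: 3/4 of 5445288 = 4083966; 4,083,966 required, 4,084,277 in favor — approved.
B: 2/3 of 6844726 = 4563150.67, rounded up to 4563151; 4,563,151 required, 4,564,052 in favor — approved.
C: 3/4 of 16269631 = 12202223.25, rounded up to 12202224; 12,202,224 required, 12,203,710 in favor — approved.
D: a majority of 554141 is 277071; 277,071 required, 276,898 in favor — not approved.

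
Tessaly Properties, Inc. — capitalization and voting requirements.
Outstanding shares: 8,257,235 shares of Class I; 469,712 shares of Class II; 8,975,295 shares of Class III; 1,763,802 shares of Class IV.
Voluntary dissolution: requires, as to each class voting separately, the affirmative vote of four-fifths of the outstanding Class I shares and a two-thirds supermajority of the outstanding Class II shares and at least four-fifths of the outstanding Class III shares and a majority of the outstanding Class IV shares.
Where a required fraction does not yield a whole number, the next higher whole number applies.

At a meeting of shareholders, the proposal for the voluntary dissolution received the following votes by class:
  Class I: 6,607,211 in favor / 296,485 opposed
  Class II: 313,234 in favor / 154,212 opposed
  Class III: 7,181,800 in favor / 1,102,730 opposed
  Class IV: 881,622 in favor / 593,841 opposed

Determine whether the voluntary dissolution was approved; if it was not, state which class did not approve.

Class I: 4/5 of 8257235 = 6605788; 6,605,788 required, 6,607,211 in favor — approved.
Class II: 2/3 of 469712 = 313141.33, rounded up to 313142; 313,142 required, 313,234 in favor — approved.
Class III: 4/5 of 8975295 = 7180236; 7,180,236 required, 7,181,800 in favor — approved.
Class IV: a majority of 1763802 is 881902; 881,902 required, 881,622 in favor — not approved.

Not approved — the Class IV shares did not give the required vote.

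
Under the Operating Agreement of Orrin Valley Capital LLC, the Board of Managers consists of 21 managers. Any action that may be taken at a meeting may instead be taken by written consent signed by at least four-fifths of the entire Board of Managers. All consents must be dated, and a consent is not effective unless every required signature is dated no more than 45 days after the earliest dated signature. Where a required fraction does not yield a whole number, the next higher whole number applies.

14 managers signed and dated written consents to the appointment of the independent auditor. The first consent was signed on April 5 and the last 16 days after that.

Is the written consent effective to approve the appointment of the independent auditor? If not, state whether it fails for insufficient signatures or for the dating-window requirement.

Signatures required: at least four-fifths of 21 — 4/5 of 21 = 16.80, rounded up to 17, so 17 needed; 14 signed. Insufficient.
Dating window: the latest signature is 16 days after the earliest; the limit is 45 days. Within the window.

Not effective — insufficient signatures.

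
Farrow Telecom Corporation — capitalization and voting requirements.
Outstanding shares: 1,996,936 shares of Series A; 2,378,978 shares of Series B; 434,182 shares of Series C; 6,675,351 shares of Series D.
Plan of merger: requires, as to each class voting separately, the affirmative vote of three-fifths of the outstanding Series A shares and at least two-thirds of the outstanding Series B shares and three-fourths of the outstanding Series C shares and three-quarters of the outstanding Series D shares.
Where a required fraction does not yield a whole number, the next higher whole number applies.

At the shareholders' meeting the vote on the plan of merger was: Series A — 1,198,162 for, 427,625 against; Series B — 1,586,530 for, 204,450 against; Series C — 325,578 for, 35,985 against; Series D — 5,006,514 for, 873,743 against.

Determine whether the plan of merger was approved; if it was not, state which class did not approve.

Not approved — the Series C shares did not give the required vote.

Series A: 3/5 of 1996936 = 1198161.60, rounded up to 1198162; 1,198,162 required, 1,198,162 in favor — approved.
Series B: 2/3 of 2378978 = 1585985.33, rounded up to 1585986; 1,585,986 required, 1,586,530 in favor — approved.
Series C: 3/4 of 434182 = 325636.50, rounded up to 325637; 325,637 required, 325,578 in favor — not approved.
Series D: 3/4 of 6675351 = 5006513.25, rounded up to 5006514; 5,006,514 required, 5,006,514 in favor — approved.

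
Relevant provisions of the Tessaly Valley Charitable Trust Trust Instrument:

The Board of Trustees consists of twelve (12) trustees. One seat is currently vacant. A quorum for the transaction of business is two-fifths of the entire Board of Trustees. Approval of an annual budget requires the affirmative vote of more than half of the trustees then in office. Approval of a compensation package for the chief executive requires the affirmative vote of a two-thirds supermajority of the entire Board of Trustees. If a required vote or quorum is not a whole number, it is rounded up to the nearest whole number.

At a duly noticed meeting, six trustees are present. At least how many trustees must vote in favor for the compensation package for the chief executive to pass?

The compensation package for the chief executive requires two-thirds of the entire Board of Trustees (12).
2/3 of 12 = 8.
(Only 6 can vote, so the compensation package for the chief executive cannot pass at this meeting, but the required vote is still 8.)

8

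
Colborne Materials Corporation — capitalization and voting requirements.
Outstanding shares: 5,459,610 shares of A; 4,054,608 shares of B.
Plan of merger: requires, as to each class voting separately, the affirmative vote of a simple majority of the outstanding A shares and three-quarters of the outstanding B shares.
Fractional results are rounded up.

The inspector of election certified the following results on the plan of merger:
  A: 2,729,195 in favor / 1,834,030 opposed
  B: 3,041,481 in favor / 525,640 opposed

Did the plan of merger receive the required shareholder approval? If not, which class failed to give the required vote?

Not approved — the A shares did not give the required vote.

A: a majority of 5459610 is 2729806; 2,729,806 required, 2,729,195 in favor — not approved.
B: 3/4 of 4054608 = 3040956; 3,040,956 required, 3,041,481 in favor — approved.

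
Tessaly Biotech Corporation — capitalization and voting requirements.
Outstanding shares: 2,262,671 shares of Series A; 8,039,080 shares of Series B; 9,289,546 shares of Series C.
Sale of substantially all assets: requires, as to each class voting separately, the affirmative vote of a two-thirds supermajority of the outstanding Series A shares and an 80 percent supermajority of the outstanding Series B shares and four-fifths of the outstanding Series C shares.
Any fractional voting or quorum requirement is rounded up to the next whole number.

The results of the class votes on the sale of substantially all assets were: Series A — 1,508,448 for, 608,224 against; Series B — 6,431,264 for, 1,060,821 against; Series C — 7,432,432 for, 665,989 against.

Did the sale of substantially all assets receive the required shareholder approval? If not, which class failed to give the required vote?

Approved — every class gave the required vote.

Series A: 2/3 of 2262671 = 1508447.33, rounded up to 1508448; 1,508,448 required, 1,508,448 in favor — approved.
Series B: 4/5 of 8039080 = 6431264; 6,431,264 required, 6,431,264 in favor — approved.
Series C: 4/5 of 9289546 = 7431636.80, rounded up to 7431637; 7,431,637 required, 7,432,432 in favor — approved.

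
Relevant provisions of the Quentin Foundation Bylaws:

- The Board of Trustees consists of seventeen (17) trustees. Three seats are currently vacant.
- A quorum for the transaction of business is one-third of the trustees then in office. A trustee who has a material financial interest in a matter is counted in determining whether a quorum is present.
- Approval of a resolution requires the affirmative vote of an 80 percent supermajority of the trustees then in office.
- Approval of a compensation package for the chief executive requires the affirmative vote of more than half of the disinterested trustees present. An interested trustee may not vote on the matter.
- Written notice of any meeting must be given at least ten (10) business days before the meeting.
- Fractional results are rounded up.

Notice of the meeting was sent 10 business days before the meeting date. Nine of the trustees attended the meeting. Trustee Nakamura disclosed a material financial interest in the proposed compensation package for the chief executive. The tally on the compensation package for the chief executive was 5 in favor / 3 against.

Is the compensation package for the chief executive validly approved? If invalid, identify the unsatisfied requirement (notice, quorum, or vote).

Notice: 10 business days given; 10 required (10 ≥ 10). Satisfied.
Quorum: 9 present (interested trustees count toward quorum); quorum is 5. Satisfied.
Vote: the compensation package for the chief executive requires a majority of the disinterested trustees present (9 − 1 = 8). A majority of 8 is 5, so 5 affirmative votes are needed; 5 voted in favor. Satisfied.

Valid — all requirements satisfied.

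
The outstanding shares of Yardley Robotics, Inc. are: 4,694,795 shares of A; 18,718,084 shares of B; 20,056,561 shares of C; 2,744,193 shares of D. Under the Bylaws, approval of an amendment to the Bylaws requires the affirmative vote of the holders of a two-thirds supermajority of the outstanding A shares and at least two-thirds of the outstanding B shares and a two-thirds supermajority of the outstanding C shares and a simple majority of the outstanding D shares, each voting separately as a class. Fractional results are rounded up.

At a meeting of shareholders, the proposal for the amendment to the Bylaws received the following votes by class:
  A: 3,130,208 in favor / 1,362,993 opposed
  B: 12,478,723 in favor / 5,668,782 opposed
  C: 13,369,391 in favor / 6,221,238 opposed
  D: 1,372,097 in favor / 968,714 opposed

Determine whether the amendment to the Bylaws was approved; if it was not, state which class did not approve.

A: 2/3 of 4694795 = 3129863.33, rounded up to 3129864; 3,129,864 required, 3,130,208 in favor — approved.
B: 2/3 of 18718084 = 12478722.67, rounded up to 12478723; 12,478,723 required, 12,478,723 in favor — approved.
C: 2/3 of 20056561 = 13371040.67, rounded up to 13371041; 13,371,041 required, 13,369,391 in favor — not approved.
D: a majority of 2744193 is 1372097; 1,372,097 required, 1,372,097 in favor — approved.

Not approved — the C shares did not give the required vote.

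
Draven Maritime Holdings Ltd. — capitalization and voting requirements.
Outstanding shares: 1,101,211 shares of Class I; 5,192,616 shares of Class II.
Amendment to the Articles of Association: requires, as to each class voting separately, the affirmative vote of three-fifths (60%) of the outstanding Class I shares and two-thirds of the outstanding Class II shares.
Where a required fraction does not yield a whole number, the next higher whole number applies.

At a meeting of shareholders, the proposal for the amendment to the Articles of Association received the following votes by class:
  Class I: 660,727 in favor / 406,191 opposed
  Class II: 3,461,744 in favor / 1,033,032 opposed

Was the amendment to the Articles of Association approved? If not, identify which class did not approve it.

Approved — every class gave the required vote.

Class I: 3/5 of 1101211 = 660726.60, rounded up to 660727; 660,727 required, 660,727 in favor — approved.
Class II: 2/3 of 5192616 = 3461744; 3,461,744 required, 3,461,744 in favor — approved.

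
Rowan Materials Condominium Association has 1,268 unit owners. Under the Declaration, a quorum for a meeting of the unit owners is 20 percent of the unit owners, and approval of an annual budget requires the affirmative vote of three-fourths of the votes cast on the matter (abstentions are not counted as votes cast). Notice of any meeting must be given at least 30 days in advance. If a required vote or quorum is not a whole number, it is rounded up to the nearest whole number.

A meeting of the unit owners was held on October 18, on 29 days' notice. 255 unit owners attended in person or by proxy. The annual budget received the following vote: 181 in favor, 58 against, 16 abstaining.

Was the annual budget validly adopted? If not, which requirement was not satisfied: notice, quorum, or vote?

Invalid — notice requirement not satisfied.

Notice: 29 days given; 30 required. Not satisfied.
Quorum: 20% of 1,268 = 253.60, rounded up to 254; 255 present. Satisfied.
Vote: requires three-fourths of the votes cast (255 − 16 abstaining = 239); 3/4 of 239 = 179.25, rounded up to 180, so 180 needed; 181 in favor. Satisfied.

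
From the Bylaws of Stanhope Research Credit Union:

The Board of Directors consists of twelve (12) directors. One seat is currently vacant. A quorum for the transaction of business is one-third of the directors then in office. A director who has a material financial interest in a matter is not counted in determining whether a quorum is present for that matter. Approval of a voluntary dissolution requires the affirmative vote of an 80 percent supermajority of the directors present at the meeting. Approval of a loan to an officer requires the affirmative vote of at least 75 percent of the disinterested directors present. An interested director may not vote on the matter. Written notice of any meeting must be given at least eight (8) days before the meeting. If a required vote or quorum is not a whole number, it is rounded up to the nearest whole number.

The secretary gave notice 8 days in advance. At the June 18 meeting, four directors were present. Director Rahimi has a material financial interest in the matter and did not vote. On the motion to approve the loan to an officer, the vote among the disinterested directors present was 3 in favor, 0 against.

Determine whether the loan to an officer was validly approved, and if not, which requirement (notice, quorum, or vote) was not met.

Invalid — quorum requirement not satisfied.

Notice: 8 days given; 8 required (8 ≥ 8). Satisfied.
Quorum: 4 present, but the 1 interested director does not count, leaving 3. Quorum is 4. Not satisfied.
Vote: the loan to an officer requires three-fourths of the disinterested directors present (4 − 1 = 3). 3/4 of 3 = 2.25, rounded up to 3, so 3 affirmative votes are needed; 3 voted in favor. Satisfied. (Moot — without a quorum no business can be validly transacted.)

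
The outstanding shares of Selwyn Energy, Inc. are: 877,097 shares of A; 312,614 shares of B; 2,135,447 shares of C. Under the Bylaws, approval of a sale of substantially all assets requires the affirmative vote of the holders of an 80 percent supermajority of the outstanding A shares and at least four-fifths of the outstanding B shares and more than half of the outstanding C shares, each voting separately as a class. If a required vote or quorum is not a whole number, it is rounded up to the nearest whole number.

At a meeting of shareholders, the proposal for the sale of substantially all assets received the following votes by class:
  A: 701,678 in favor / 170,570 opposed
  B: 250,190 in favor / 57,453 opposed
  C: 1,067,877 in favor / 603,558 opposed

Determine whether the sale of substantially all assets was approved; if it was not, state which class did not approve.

A: 4/5 of 877097 = 701677.60, rounded up to 701678; 701,678 required, 701,678 in favor — approved.
B: 4/5 of 312614 = 250091.20, rounded up to 250092; 250,092 required, 250,190 in favor — approved.
C: a majority of 2135447 is 1067724; 1,067,724 required, 1,067,877 in favor — approved.

Approved — every class gave the required vote.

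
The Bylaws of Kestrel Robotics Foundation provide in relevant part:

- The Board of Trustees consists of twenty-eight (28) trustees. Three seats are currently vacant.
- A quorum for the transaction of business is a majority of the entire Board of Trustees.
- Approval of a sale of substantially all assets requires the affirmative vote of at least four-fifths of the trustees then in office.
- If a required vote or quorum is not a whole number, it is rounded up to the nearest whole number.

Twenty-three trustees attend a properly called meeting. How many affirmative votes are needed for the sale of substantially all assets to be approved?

20

The sale of substantially all assets requires four-fifths of the trustees then in office (25).
4/5 of 25 = 20.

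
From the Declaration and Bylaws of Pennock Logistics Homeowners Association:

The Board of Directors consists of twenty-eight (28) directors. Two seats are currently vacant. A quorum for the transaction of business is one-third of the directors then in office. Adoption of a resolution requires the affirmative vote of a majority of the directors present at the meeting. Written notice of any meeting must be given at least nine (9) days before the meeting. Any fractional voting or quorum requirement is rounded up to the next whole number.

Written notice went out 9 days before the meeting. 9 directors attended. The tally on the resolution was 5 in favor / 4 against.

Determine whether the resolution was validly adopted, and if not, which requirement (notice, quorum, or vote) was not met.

Notice: 9 days given; 9 required (9 ≥ 9). Satisfied.
Quorum: 9 present; quorum is 9. Satisfied.
Vote: the resolution requires a majority of the directors present (9). A majority of 9 is 5, so 5 affirmative votes are needed; 5 voted in favor. Satisfied.

Valid — all requirements satisfied.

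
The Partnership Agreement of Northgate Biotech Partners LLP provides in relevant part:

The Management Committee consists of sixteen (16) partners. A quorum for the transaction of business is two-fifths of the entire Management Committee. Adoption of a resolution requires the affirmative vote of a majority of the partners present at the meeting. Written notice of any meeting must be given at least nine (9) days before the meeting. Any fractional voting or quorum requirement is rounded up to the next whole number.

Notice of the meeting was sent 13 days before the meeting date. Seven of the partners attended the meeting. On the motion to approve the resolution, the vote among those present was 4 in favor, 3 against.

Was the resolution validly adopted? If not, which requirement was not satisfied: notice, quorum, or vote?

Notice: 13 days given; 9 required (13 ≥ 9). Satisfied.
Quorum: 7 present; quorum is 7. Satisfied.
Vote: the resolution requires a majority of the partners present (7). A majority of 7 is 4, so 4 affirmative votes are needed; 4 voted in favor. Satisfied.

Valid — all requirements satisfied.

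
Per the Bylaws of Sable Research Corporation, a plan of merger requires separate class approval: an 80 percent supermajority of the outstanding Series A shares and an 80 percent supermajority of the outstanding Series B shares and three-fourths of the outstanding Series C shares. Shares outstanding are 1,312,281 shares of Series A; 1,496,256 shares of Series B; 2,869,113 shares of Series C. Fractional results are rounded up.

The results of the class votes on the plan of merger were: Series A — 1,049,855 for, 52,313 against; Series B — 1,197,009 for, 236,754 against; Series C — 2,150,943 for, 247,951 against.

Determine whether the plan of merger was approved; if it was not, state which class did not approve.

Not approved — the Series C shares did not give the required vote.

Series A: 4/5 of 1312281 = 1049824.80, rounded up to 1049825; 1,049,825 required, 1,049,855 in favor — approved.
Series B: 4/5 of 1496256 = 1197004.80, rounded up to 1197005; 1,197,005 required, 1,197,009 in favor — approved.
Series C: 3/4 of 2869113 = 2151834.75, rounded up to 2151835; 2,151,835 required, 2,150,943 in favor — not approved.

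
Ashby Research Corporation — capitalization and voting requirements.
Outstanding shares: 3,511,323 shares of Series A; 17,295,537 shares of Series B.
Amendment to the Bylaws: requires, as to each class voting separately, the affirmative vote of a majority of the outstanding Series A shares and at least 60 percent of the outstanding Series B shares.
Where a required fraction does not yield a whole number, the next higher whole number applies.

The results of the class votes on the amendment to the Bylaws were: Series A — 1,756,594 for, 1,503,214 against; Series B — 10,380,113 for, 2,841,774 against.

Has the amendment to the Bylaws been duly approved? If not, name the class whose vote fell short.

Series A: a majority of 3511323 is 1755662; 1,755,662 required, 1,756,594 in favor — approved.
Series B: 3/5 of 17295537 = 10377322.20, rounded up to 10377323; 10,377,323 required, 10,380,113 in favor — approved.

Approved — every class gave the required vote.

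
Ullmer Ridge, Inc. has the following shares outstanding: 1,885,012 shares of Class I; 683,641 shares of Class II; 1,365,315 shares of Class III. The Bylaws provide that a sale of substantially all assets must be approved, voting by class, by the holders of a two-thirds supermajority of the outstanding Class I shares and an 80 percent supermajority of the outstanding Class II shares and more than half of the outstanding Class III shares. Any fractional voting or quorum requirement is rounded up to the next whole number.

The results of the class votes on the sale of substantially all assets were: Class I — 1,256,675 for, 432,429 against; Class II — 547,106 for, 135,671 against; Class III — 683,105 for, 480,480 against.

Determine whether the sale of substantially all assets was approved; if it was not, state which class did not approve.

Approved — every class gave the required vote.

Class I: 2/3 of 1885012 = 1256674.67, rounded up to 1256675; 1,256,675 required, 1,256,675 in favor — approved.
Class II: 4/5 of 683641 = 546912.80, rounded up to 546913; 546,913 required, 547,106 in favor — approved.
Class III: a majority of 1365315 is 682658; 682,658 required, 683,105 in favor — approved.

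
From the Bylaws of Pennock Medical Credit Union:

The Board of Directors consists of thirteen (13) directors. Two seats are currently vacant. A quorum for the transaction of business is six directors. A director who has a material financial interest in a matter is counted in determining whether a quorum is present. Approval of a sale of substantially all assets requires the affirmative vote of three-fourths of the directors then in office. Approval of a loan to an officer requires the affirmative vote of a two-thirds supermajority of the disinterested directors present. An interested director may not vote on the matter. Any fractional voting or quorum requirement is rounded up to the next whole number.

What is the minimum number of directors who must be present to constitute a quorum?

The quorum is fixed at 6.

6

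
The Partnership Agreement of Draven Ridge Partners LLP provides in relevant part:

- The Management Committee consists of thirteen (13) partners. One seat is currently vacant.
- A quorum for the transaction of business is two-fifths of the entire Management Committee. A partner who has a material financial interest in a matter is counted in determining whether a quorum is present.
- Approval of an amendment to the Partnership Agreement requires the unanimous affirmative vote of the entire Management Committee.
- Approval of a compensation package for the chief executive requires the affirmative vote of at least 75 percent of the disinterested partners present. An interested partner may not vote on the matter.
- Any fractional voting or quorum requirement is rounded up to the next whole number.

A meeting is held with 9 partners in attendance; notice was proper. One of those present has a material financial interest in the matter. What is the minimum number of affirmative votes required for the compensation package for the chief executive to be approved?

The compensation package for the chief executive requires three-fourths of the disinterested partners present (9 − 1 = 8).
3/4 of 8 = 6.

6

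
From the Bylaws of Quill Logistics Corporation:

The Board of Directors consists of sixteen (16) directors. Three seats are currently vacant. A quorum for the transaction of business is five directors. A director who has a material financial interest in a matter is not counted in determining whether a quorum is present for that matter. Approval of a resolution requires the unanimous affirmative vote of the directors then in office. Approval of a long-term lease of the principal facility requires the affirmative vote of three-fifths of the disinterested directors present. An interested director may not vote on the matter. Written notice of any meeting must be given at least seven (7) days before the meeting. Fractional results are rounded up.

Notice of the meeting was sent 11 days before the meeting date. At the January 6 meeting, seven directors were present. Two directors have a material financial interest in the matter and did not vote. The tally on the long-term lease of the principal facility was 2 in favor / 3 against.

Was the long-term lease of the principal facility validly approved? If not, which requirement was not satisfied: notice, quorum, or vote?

Notice: 11 days given; 7 required (11 ≥ 7). Satisfied.
Quorum: 7 present, but the 2 interested directors do not count, leaving 5. Quorum is 5. Satisfied.
Vote: the long-term lease of the principal facility requires three-fifths of the disinterested directors present (7 − 2 = 5). 3/5 of 5 = 3, so 3 affirmative votes are needed; 2 voted in favor. Not satisfied.

Invalid — vote requirement not satisfied.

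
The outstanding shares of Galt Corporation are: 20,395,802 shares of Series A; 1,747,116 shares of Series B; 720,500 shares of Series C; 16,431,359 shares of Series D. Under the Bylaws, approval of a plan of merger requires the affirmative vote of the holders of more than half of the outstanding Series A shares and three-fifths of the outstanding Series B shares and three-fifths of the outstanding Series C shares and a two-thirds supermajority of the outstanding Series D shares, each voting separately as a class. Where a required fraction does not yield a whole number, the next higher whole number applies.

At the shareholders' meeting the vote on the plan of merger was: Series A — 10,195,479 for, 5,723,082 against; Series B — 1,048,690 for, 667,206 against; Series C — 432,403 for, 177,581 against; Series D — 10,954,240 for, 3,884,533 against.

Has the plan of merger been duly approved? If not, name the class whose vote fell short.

Series A: a majority of 20395802 is 10197902; 10,197,902 required, 10,195,479 in favor — not approved.
Series B: 3/5 of 1747116 = 1048269.60, rounded up to 1048270; 1,048,270 required, 1,048,690 in favor — approved.
Series C: 3/5 of 720500 = 432300; 432,300 required, 432,403 in favor — approved.
Series D: 2/3 of 16431359 = 10954239.33, rounded up to 10954240; 10,954,240 required, 10,954,240 in favor — approved.

Not approved — the Series A shares did not give the required vote.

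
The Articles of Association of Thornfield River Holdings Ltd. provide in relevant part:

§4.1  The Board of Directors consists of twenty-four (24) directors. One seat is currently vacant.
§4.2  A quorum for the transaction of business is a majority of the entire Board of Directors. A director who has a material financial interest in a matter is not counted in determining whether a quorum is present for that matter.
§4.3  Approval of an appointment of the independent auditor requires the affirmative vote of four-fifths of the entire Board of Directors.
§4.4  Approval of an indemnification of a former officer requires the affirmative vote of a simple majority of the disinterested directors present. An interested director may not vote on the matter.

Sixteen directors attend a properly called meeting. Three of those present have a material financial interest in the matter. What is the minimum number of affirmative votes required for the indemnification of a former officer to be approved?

7

The indemnification of a former officer requires a majority of the disinterested directors present (16 − 3 = 13).
A majority of 13 is 7.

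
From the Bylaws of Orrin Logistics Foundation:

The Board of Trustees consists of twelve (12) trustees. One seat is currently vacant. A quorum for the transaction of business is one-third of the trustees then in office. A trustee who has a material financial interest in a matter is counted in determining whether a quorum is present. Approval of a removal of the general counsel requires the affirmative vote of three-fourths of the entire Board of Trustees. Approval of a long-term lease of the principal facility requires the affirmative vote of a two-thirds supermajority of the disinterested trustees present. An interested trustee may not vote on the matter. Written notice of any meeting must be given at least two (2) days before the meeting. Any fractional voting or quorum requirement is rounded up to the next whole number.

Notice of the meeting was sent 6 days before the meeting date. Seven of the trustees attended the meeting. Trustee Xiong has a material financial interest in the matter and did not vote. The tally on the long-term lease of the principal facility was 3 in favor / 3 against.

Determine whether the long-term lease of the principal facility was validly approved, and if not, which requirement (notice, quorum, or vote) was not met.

Notice: 6 days given; 2 required (6 ≥ 2). Satisfied.
Quorum: 7 present (interested trustees count toward quorum); quorum is 4. Satisfied.
Vote: the long-term lease of the principal facility requires two-thirds of the disinterested trustees present (7 − 1 = 6). 2/3 of 6 = 4, so 4 affirmative votes are needed; 3 voted in favor. Not satisfied.

Invalid — vote requirement not satisfied.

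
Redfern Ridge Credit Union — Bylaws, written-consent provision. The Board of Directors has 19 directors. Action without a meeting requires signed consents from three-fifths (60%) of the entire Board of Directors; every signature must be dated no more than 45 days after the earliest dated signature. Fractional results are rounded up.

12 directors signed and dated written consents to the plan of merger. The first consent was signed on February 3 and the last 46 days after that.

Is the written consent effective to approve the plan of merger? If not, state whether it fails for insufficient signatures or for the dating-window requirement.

Signatures required: three-fifths (60%) of 19 — 3/5 of 19 = 11.40, rounded up to 12, so 12 needed; 12 signed. Sufficient.
Dating window: the latest signature is 46 days after the earliest; the limit is 45 days. Outside the window.

Not effective — dating-window requirement not satisfied.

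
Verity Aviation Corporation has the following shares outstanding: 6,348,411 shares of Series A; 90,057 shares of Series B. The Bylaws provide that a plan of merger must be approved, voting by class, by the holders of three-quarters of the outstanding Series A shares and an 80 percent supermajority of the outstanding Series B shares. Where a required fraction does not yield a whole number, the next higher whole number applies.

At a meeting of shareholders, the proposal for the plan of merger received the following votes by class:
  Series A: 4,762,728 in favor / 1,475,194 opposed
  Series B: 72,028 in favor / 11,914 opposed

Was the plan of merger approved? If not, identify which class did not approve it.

Series A: 3/4 of 6348411 = 4761308.25, rounded up to 4761309; 4,761,309 required, 4,762,728 in favor — approved.
Series B: 4/5 of 90057 = 72045.60, rounded up to 72046; 72,046 required, 72,028 in favor — not approved.

Not approved — the Series B shares did not give the required vote.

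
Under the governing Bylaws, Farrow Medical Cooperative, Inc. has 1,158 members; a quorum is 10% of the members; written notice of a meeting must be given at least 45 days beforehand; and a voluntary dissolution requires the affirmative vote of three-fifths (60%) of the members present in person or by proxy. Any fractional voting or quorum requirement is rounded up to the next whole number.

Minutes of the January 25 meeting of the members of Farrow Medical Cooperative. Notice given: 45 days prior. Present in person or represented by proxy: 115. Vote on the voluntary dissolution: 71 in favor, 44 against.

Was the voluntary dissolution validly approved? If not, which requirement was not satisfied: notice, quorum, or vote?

Invalid — quorum requirement not satisfied.

Notice: 45 days given; 45 required. Satisfied.
Quorum: 10% of 1,158 = 115.80, rounded up to 116; 115 present. Not satisfied.
Vote: requires three-fifths of those present (115); 3/5 of 115 = 69, so 69 needed; 71 in favor. Satisfied.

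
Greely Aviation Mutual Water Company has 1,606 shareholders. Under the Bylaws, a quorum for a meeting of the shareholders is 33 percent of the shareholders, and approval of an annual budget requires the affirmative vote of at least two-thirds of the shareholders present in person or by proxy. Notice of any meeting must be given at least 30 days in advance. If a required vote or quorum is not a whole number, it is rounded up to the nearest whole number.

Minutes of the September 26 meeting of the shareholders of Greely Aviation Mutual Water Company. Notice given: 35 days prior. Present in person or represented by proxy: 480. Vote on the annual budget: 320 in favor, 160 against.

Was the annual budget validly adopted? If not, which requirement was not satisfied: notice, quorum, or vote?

Invalid — quorum requirement not satisfied.

Notice: 35 days given; 30 required. Satisfied.
Quorum: 33% of 1,606 = 529.98, rounded up to 530; 480 present. Not satisfied.
Vote: requires two-thirds of those present (480); 2/3 of 480 = 320, so 320 needed; 320 in favor. Satisfied.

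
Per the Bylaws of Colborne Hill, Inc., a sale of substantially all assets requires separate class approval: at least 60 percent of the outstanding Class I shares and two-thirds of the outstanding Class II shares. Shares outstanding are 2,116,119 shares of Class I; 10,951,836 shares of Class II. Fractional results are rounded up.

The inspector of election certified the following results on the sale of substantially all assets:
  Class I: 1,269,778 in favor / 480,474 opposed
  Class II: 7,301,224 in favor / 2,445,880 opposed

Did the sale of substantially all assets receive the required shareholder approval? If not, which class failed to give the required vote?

Class I: 3/5 of 2116119 = 1269671.40, rounded up to 1269672; 1,269,672 required, 1,269,778 in favor — approved.
Class II: 2/3 of 10951836 = 7301224; 7,301,224 required, 7,301,224 in favor — approved.

Approved — every class gave the required vote.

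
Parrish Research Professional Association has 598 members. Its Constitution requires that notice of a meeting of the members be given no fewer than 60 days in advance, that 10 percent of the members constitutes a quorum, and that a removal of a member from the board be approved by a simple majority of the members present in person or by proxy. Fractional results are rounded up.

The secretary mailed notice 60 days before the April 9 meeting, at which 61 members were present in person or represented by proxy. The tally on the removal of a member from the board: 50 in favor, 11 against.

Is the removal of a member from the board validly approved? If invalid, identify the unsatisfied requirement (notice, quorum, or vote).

Valid — all requirements satisfied.

Notice: 60 days given; 60 required. Satisfied.
Quorum: 10% of 598 = 59.80, rounded up to 60; 61 present. Satisfied.
Vote: requires a majority of those present (61); a majority of 61 is 31, so 31 needed; 50 in favor. Satisfied.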